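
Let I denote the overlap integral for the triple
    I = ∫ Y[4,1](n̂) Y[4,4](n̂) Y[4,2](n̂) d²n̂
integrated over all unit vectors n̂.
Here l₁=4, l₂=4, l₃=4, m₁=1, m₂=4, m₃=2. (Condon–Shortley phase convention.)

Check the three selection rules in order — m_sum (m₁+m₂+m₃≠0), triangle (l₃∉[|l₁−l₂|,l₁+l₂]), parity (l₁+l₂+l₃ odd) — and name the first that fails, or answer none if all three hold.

m_sum

azimuthal sum: 1 + 4 + 2 = 7  ✗
0 ≤ 4 ≤ 8 (triangle on l)
L = 4 + 4 + 4 = 12 (even)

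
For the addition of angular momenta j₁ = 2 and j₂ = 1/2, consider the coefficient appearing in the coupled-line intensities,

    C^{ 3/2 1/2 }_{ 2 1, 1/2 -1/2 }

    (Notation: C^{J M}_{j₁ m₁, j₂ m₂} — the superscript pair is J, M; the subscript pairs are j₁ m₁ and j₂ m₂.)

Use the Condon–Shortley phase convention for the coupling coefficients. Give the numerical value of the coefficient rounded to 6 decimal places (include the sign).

triangle: 1!*3!*0!/5! = 6/120
(j±m)!: 3!*1!*0!*1!*2!*1! = 12
prefactor² = (2J+1)*Δ*N² = 12/5
  k=0: +1/(0!*1!*1!*0!*2!*0!) = 1/2
Σ = 1/2  ⇒  CG² = 12/5*(1/2)² = 3/5
CG = +√(3/5) = +0.774597

+√(3/5) ≈ +0.774597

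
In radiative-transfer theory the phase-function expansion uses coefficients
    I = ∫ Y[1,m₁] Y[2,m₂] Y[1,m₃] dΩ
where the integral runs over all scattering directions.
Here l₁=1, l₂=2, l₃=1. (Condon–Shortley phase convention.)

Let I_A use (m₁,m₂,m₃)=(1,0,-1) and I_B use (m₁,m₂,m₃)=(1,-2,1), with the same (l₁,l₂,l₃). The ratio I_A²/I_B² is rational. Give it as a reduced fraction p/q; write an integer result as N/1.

1/6

Same 1,2,1: normalisation and zero-m 3j drop out of the ratio.
A: Δ: 2! 0! 2! / 5! → 1/30; sum: t=0:+1/4 = 1/4; 3j²(1 2 1; 1 0 -1) = Δ·Π!·Σ² = 1/30  (sign +1)
B: Δ: 2! 0! 2! / 5! → 1/30; sum: t=0:+1/4 = 1/4; 3j²(1 2 1; 1 -2 1) = Δ·Π!·Σ² = 1/5  (sign +1)
I_A²/I_B² = (1/30)/(1/5) = 1/6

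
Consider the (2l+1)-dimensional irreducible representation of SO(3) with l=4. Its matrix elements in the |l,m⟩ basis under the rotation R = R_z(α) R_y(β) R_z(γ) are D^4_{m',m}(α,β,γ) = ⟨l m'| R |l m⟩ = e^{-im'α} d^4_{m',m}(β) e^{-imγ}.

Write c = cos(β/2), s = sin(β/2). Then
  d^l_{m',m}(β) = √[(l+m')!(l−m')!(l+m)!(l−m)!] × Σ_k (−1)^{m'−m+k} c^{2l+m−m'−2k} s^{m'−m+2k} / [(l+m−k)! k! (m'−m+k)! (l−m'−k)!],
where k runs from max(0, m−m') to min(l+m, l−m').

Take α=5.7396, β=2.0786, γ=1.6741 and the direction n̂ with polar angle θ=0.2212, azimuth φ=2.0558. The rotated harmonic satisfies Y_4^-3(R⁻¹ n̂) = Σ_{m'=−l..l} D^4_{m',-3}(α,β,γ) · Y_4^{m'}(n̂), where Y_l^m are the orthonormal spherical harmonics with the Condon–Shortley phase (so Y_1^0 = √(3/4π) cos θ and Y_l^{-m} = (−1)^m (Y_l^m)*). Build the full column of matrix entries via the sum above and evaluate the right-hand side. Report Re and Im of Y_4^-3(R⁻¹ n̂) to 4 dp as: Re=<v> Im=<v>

Re=0.2491 Im=-0.2658

Need the full column D^4_{m',-3} for m'=−4..4 at α=5.7396, β=2.0786, γ=1.6741.
cos(β/2)=0.506824, sin(β/2)=0.862050
d^4_{-4,-3}: single k=1 term ⇒ +0.020945;  D = -0.020048+0.006062i
d^4_{-3,-3}: k∈[0..1] ⇒ +0.004354 -0.088167 = -0.083813;  D = +0.081209+0.020732i
d^4_{-2,-3}: k∈[0..1] ⇒ -0.027707 +0.240473 = +0.212766;  D = -0.149219-0.151668i
d^4_{-1,-3}: k∈[0..1] ⇒ +0.099972 -0.482032 = -0.382061;  D = +0.088468+0.371677i
d^4_{0,-3}: k∈[0..1] ⇒ -0.253481 +0.733325 = +0.479844;  D = +0.146340-0.456984i
d^4_{1,-3}: k∈[0..1] ⇒ +0.482032 -0.836716 = -0.354683;  D = -0.267284+0.233152i
d^4_{2,-3}: k∈[0..1] ⇒ -0.695693 +0.670883 = -0.024810;  D = -0.024436+0.004288i
d^4_{3,-3}: k∈[0..1] ⇒ +0.737914 -0.304971 = +0.432943;  D = +0.403665+0.156507i
d^4_{4,-3}: single k=0 term ⇒ -0.507140;  D = -0.309870-0.401462i
Y_4^{m'}(θ=0.2212,φ=2.0558) and Σ D·Y over m':
  (-0.0200+0.0061i)·(-0.0004-0.0010i)  (+0.0812+0.0207i)·(+0.0128+0.0015i)  (-0.1492-0.1517i)·(-0.0515+0.0752i)  (+0.0885+0.3717i)·(-0.1729-0.3282i)  (+0.1463-0.4570i)·(+0.6512+0.0000i)  (-0.2673+0.2332i)·(+0.1729-0.3282i)  (-0.0244+0.0043i)·(-0.0515-0.0752i)  (+0.4037+0.1565i)·(-0.0128+0.0015i)  (-0.3099-0.4015i)·(-0.0004+0.0010i)
Y_4^-3(R⁻¹ n̂) = +0.249054-0.265790i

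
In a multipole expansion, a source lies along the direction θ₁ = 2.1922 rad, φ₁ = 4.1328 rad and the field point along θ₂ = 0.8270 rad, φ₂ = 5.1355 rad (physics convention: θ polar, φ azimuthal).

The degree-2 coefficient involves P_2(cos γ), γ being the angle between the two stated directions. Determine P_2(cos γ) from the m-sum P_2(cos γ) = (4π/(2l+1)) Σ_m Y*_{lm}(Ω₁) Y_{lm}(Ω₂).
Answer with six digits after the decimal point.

Expand P_2 via completeness: Σ_{m} conj(Y_{2,m}) at Ω₁ times Y_{2,m} at Ω₂ —
  [-2]  conj(Y_{2,-2})(Ω₁) = -0.10217 + 0.23403j ; Y_{2,-2}(Ω₂) = -0.13865 + 0.15664j ; Δ = -0.02249 - 0.04845j
  [-1]  conj(Y_{2,-1})(Ω₁) = 0.20028 + 0.30596j ; Y_{2,-1}(Ω₂) = 0.15806 + 0.35099j ; Δ = -0.07574 + 0.11865j
  [+0]  conj(Y_{2,0})(Ω₁) = 0.00530 + 0.00000j ; Y_{2,0}(Ω₂) = 0.11838 + 0.00000j ; Δ = 0.00063 + 0.00000j
  [+1]  conj(Y_{2,1})(Ω₁) = -0.20028 + 0.30596j ; Y_{2,1}(Ω₂) = -0.15806 + 0.35099j ; Δ = -0.07574 - 0.11865j
  [+2]  conj(Y_{2,2})(Ω₁) = -0.10217 - 0.23403j ; Y_{2,2}(Ω₂) = -0.13865 - 0.15664j ; Δ = -0.02249 + 0.04845j
Total Σ_m = -0.19583 + 0.00000j. Multiply by 2.513274: -0.49217 + 0.00000j. P_2(cos γ) = -0.492167

-0.492167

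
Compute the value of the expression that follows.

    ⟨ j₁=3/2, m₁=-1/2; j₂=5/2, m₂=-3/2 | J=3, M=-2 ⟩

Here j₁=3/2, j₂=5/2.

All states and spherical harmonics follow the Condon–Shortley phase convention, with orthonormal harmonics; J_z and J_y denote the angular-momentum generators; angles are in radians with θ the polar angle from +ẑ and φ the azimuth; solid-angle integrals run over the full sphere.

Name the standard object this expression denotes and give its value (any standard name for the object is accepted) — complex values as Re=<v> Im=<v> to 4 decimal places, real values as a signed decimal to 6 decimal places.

This is a Clebsch–Gordan (vector-coupling) coefficient.
triangle: 1!*2!*4!/8! = 48/40320
(j±m)!: 1!*2!*1!*4!*1!*5! = 5760
prefactor² = (2J+1)*Δ*N² = 48
  k=0: +1/(0!*1!*2!*1!*0!*3!) = 1/12
  k=1: −1/(1!*0!*1!*0!*1!*4!) = -1/24
Σ = 1/24  ⇒  CG² = 48*(1/24)² = 1/12
CG = +√(1/12) = +0.288675

Clebsch–Gordan coefficient, +√(1/12) ≈ +0.288675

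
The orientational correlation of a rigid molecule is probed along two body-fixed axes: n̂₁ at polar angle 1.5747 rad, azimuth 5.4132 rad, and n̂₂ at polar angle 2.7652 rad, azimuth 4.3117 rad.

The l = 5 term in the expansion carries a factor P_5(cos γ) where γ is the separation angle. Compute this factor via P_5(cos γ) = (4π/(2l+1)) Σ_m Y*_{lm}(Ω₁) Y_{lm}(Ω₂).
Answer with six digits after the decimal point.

0.276724

Term-by-term m-sum for l=5 (normalisation 4π/11 = 1.142397):
  m=-5: (-0.16456 + 0.43396j) × (-0.00283 - 0.00131j) = 0.00103 - 0.00101j  (running Σ = 0.00103 - 0.00101j)
  m=-4: (0.00540 - 0.00190j) × (0.00080 - 0.02490j) = -0.00004 - 0.00014j  (running Σ = 0.00099 - 0.00115j)
  m=-3: (0.29815 + 0.17535j) × (0.10871 - 0.04201j) = 0.03978 + 0.00654j  (running Σ = 0.04077 + 0.00539j)
  m=-2: (-0.00111 - 0.00652j) × (0.23625 + 0.24393j) = 0.00133 - 0.00181j  (running Σ = 0.04210 + 0.00358j)
  m=-1: (0.20648 - 0.24474j) × (-0.21124 + 0.49868j) = 0.07843 + 0.15467j  (running Σ = 0.12053 + 0.15825j)
  m=0: (-0.00685 + 0.00000j) × (-0.17228 + 0.00000j) = 0.00118 + 0.00000j  (running Σ = 0.12171 + 0.15825j)
  m=1: (-0.20648 - 0.24474j) × (0.21124 + 0.49868j) = 0.07843 - 0.15467j  (running Σ = 0.20014 + 0.00358j)
  m=2: (-0.00111 + 0.00652j) × (0.23625 - 0.24393j) = 0.00133 + 0.00181j  (running Σ = 0.20146 + 0.00539j)
  m=3: (-0.29815 + 0.17535j) × (-0.10871 - 0.04201j) = 0.03978 - 0.00654j  (running Σ = 0.24124 - 0.00115j)
  m=4: (0.00540 + 0.00190j) × (0.00080 + 0.02490j) = -0.00004 + 0.00014j  (running Σ = 0.24120 - 0.00101j)
  m=5: (0.16456 + 0.43396j) × (0.00283 - 0.00131j) = 0.00103 + 0.00101j  (running Σ = 0.24223 - 0.00000j)
Accumulated sum 0.24223 - 0.00000j; after 4π/(2l+1) scaling, 0.27672 - 0.00000j ⇒ P_5 = 0.276724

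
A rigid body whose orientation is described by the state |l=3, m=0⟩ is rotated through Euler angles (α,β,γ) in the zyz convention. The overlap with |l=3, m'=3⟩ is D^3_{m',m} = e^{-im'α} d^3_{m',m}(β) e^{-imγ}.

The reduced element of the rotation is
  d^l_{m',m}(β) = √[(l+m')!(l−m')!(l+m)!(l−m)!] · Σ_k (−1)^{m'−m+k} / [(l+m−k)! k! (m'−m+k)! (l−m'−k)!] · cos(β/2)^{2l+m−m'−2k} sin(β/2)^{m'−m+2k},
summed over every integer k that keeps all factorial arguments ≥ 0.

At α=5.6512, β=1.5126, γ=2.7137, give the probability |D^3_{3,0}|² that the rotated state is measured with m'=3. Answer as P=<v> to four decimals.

P=0.3093

Split into d^3_{3,0}(β=1.5126) × two z-phases.
With c≡cos(β/2)=0.727380 and s≡sin(β/2)=0.686235, N=[720·1·6·6]^{1/2}=160.996894
The bounds max(0,m−m')=0 and min(l+m,l−m')=0 give 1 term
  k=0: (−1)^3·160.9969/(36)·0.7274^3·0.6862^3 = -0.556183
d^3_{3,0}(1.5126) = -0.556183
|D^3_{3,0}|² = |d^3_{3,0}(β)|² = (-0.556183)² = 0.309339 (the z-rotation phases have unit modulus)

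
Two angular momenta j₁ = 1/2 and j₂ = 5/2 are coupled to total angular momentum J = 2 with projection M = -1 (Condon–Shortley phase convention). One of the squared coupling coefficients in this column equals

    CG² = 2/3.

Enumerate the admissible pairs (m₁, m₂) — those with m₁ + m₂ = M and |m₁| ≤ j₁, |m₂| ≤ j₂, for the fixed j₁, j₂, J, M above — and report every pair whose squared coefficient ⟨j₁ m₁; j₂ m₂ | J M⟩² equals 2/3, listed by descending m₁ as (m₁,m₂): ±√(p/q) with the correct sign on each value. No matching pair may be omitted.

(1/2,-3/2): +√(2/3)

Admissible pairs with m₁+m₂ = M = -1: (-1/2,-1/2), (1/2,-3/2)
  (m₁,m₂)=(1/2,-3/2): CG² = 2/3, CG = +√(2/3)   ← matches the target
  (m₁,m₂)=(-1/2,-1/2): CG² = 1/3, CG = −√(1/3)
Pairs with CG² = 2/3: (1/2,-3/2): +√(2/3)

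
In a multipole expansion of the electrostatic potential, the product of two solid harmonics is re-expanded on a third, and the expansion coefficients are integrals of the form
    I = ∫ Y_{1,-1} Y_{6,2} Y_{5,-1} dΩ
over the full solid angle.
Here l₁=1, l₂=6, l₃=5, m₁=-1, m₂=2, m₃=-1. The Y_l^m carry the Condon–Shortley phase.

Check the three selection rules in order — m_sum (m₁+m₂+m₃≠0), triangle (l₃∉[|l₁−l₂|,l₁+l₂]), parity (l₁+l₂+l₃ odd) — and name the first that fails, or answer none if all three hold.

none

Σmᵢ = 0  ✓
l₃∈[|l₁−l₂|,l₁+l₂]=[5,7], have l₃=5  ✓
Σlᵢ = 12 ⇒ even  ✓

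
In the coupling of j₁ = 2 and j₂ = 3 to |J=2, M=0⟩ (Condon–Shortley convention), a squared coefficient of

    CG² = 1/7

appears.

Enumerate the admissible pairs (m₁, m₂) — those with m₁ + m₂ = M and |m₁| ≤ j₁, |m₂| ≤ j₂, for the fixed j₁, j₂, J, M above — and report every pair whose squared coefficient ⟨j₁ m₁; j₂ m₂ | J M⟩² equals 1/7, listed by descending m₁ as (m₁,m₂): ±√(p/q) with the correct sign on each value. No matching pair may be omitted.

Admissible pairs with m₁+m₂ = M = 0: (-2,2), (-1,1), (0,0), (1,-1), (2,-2)
  (m₁,m₂)=(2,-2): CG² = 5/14, CG = +√(5/14)
  (m₁,m₂)=(1,-1): CG² = 1/7, CG = −√(1/7)   ← matches the target
  (m₁,m₂)=(0,0): CG² = 0/1, CG = 0
  (m₁,m₂)=(-1,1): CG² = 1/7, CG = +√(1/7)   ← matches the target
  (m₁,m₂)=(-2,2): CG² = 5/14, CG = −√(5/14)
Pairs with CG² = 1/7: (1,-1): −√(1/7); (-1,1): +√(1/7)

(1,-1): −√(1/7); (-1,1): +√(1/7)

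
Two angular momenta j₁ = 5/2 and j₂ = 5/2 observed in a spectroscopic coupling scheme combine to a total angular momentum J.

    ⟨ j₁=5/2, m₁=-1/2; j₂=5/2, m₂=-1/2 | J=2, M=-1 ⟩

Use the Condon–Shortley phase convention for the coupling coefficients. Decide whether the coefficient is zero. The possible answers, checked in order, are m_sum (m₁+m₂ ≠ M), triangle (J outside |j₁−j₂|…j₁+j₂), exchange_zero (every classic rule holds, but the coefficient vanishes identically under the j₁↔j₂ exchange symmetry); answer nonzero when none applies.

m-sum: m₁+m₂ = -1/2+(-1/2) = -1, M = -1  ✓
triangle: |j₁−j₂| = 0 ≤ J = 2 ≤ j₁+j₂ = 5  ✓
exchange: j₁=j₂ and m₁=m₂, and (−1)^(j₁+j₂−J) = (−1)^3 = −1 forces ⟨j₁m₁;j₂m₂|JM⟩ = −⟨j₂m₂;j₁m₁|JM⟩ = −⟨j₁m₁;j₂m₂|JM⟩ ⇒ the coefficient vanishes identically
Racah sum check: Σ_k collapses to 0 ⇒ CG = 0

exchange_zero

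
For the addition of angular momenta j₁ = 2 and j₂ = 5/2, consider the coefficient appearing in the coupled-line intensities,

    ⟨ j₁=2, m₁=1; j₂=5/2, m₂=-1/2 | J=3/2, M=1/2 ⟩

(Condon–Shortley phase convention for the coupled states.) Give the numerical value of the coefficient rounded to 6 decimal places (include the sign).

triangle: 3!·1!·2!/7! = 12/5040
(j±m)!: 3!·1!·2!·3!·2!·1! = 144
prefactor² = (2J+1)·Δ·N² = 48/35
  k=0: +1/(0!·3!·1!·2!·0!·0!) = 1/12
  k=1: −1/(1!·2!·0!·1!·1!·1!) = -1/2
Σ = -5/12  ⇒  CG² = 48/35·(-5/12)² = 5/21
CG = −√(5/21) = -0.487950

-0.487950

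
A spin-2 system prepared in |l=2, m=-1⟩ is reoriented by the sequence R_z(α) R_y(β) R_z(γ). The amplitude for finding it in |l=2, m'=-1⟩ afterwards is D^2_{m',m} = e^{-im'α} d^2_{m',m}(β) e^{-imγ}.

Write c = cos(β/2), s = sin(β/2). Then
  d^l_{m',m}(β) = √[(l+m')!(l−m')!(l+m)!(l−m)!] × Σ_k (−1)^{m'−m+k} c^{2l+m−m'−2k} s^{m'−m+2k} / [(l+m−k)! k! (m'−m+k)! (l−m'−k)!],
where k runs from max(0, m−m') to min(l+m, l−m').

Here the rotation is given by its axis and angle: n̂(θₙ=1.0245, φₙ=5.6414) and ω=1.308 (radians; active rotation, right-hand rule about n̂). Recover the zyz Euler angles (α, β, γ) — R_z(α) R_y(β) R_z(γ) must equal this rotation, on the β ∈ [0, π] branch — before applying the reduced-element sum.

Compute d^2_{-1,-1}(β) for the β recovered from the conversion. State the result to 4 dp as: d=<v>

Axis–angle → zyz. n̂ = (sinθₙcosφₙ, sinθₙsinφₙ, cosθₙ) = (+0.684442, -0.511499, +0.519526), ω = 1.3080.
R = I cosω + sinω [n̂]ₓ + (1−cosω) n̂n̂ᵀ gives
  R = [+0.606545, -0.760834, -0.230727; +0.242545, +0.453446, -0.857647; +0.757149, +0.464240, +0.459572]
β = atan2(√(R₁₃²+R₂₃²), R₃₃) = 1.093283; α = atan2(R₂₃, R₁₃) mod 2π = 4.449588; γ = atan2(R₃₂, −R₃₁) mod 2π = 2.591566
d^2_{-1,-1}(β=1.0933) via the finite sum:
Half-angle: c=0.854275, s=0.519821. N=√(1·6·1·6)=6.000000
The bounds max(0,m−m')=0 and min(l+m,l−m')=1 give 2 terms
  k=0: (−1)^0·6.0000/(6)·0.8543^4·0.5198^0 = +0.532588
  k=1: (−1)^1·6.0000/(2)·0.8543^2·0.5198^2 = -0.591595
d^2_{-1,-1}(1.0933) = +0.532588 -0.591595 = -0.059007

d=-0.0590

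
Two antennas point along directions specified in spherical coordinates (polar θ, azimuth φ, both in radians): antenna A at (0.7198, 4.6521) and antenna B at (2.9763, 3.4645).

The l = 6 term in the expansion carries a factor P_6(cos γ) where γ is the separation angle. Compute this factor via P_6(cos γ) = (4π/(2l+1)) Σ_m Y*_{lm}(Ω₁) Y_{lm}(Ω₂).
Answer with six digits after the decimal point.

-0.128984

Expand P_6 via completeness: Σ_{m} conj(Y_{6,m}) at Ω₁ times Y_{6,m} at Ω₂ —
  m=-6: Y*=(-0.037086, 0.014033)  Y=(-0.000003, -0.000009)  product (0.000000, 0.000000)
  m=-5: Y*=(-0.046516, -0.149608)  Y=(-0.000009, -0.000199)  product (-0.000029, 0.000011)
  m=-4: Y*=(0.341537, -0.083998)  Y=(0.000699, -0.002439)  product (0.000034, -0.000892)
  m=-3: Y*=(0.081268, 0.444416)  Y=(0.012485, -0.018169)  product (0.009089, 0.004072)
  m=-2: Y*=(-0.192836, 0.023365)  Y=(0.103691, -0.078143)  product (-0.018169, 0.017492)
  m=-1: Y*=(0.017381, 0.287949)  Y=(0.446992, -0.149572)  product (0.050838, 0.126111)
  m=+0: Y*=(-0.291109, -0.000000)  Y=(0.745291, 0.000000)  product (-0.216961, -0.000000)
  m=+1: Y*=(-0.017381, 0.287949)  Y=(-0.446992, -0.149572)  product (0.050838, -0.126111)
  m=+2: Y*=(-0.192836, -0.023365)  Y=(0.103691, 0.078143)  product (-0.018169, -0.017492)
  m=+3: Y*=(-0.081268, 0.444416)  Y=(-0.012485, -0.018169)  product (0.009089, -0.004072)
  m=+4: Y*=(0.341537, 0.083998)  Y=(0.000699, 0.002439)  product (0.000034, 0.000892)
  m=+5: Y*=(0.046516, -0.149608)  Y=(0.000009, -0.000199)  product (-0.000029, -0.000011)
  m=+6: Y*=(-0.037086, -0.014033)  Y=(-0.000003, 0.000009)  product (0.000000, -0.000000)
Total Σ_m = (-0.133435, 0.000000). Multiply by 0.966644: (-0.128984, 0.000000). P_6(cos γ) = -0.128984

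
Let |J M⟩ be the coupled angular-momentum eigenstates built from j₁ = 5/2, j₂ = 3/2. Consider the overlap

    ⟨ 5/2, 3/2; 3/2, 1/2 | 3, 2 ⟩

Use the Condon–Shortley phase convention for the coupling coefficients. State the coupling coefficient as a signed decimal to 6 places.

+√(1/12) ≈ +0.288675

triangle: 1!·4!·2!/8! = 48/40320
(j±m)!: 4!·1!·2!·1!·5!·1! = 5760
prefactor² = (2J+1)·Δ·N² = 48
  k=0: +1/(0!·1!·1!·2!·3!·0!) = 1/12
  k=1: −1/(1!·0!·0!·1!·4!·1!) = -1/24
Σ = 1/24  ⇒  CG² = 48·(1/24)² = 1/12
CG = +√(1/12) = +0.288675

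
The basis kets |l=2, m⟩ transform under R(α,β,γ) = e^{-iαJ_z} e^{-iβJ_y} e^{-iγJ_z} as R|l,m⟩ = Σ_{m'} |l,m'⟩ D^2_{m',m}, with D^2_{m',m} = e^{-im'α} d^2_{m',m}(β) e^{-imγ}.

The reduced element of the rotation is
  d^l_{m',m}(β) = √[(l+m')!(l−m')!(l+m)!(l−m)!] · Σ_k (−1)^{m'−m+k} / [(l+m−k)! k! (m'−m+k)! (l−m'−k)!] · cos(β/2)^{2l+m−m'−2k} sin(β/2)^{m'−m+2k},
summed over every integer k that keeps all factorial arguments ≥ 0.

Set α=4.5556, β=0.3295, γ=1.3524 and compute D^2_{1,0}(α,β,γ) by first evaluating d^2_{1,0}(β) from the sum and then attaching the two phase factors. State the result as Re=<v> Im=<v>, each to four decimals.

Re=0.0586 Im=-0.3704

First d^2_{1,0}(β=0.3295), then the phase factors e^{-i(1)α} and e^{-i(0)γ}:
With c≡cos(β/2)=0.986459 and s≡sin(β/2)=0.164006, N=[6·1·2·2]^{1/2}=4.898979
Admissible k: 0..1 (factorial args all ≥0)
  k=0: (−1)^1·4.8990/(2)·0.9865^3·0.1640^1 = -0.385631
  k=1: (−1)^2·4.8990/(2)·0.9865^1·0.1640^3 = +0.010659
d^2_{1,0}(0.3295) = -0.385631 +0.010659 = -0.374972
Attach z-rotation phases: D = e^{-i(1)(4.5556)}·(-0.374972)·e^{-i(0)(1.3524)} = +0.058551-0.370372i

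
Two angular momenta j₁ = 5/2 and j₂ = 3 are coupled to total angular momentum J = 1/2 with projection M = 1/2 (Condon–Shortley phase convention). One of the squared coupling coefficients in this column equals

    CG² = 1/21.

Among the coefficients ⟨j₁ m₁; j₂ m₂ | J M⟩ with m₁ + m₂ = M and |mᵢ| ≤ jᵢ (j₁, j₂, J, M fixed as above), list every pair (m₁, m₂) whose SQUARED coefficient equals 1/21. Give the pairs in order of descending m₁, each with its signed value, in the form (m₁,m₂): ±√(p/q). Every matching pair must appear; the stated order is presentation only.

Admissible pairs with m₁+m₂ = M = 1/2: (-5/2,3), (-3/2,2), (-1/2,1), (1/2,0), (3/2,-1), (5/2,-2)
  (m₁,m₂)=(5/2,-2): CG² = 1/21, CG = +√(1/21)   ← matches the target
  (m₁,m₂)=(3/2,-1): CG² = 2/21, CG = −√(2/21)
  (m₁,m₂)=(1/2,0): CG² = 1/7, CG = +√(1/7)
  (m₁,m₂)=(-1/2,1): CG² = 4/21, CG = −√(4/21)
  (m₁,m₂)=(-3/2,2): CG² = 5/21, CG = +√(5/21)
  (m₁,m₂)=(-5/2,3): CG² = 2/7, CG = −√(2/7)
Pairs with CG² = 1/21: (5/2,-2): +√(1/21)

(5/2,-2): +√(1/21)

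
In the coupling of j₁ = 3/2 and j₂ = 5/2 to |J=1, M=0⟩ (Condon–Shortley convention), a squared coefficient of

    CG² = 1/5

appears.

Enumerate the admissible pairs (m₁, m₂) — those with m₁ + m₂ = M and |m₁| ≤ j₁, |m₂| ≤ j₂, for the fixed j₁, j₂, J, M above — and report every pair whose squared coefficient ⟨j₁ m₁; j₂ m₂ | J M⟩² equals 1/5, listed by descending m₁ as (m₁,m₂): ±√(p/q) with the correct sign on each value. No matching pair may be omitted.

Admissible pairs with m₁+m₂ = M = 0: (-3/2,3/2), (-1/2,1/2), (1/2,-1/2), (3/2,-3/2)
  (m₁,m₂)=(3/2,-3/2): CG² = 1/5, CG = +√(1/5)   ← matches the target
  (m₁,m₂)=(1/2,-1/2): CG² = 3/10, CG = −√(3/10)
  (m₁,m₂)=(-1/2,1/2): CG² = 3/10, CG = +√(3/10)
  (m₁,m₂)=(-3/2,3/2): CG² = 1/5, CG = −√(1/5)   ← matches the target
Pairs with CG² = 1/5: (3/2,-3/2): +√(1/5); (-3/2,3/2): −√(1/5)

(3/2,-3/2): +√(1/5); (-3/2,3/2): −√(1/5)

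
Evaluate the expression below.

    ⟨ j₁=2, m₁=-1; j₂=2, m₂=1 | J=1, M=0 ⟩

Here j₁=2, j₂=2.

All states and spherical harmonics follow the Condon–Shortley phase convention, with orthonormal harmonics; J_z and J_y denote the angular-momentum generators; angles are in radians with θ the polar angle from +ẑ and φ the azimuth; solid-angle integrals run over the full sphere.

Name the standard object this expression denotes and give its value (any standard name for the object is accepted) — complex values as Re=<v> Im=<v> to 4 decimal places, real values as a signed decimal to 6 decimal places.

This is a Clebsch–Gordan (vector-coupling) coefficient.
triangle: 3!*1!*1!/6! = 6/720
(j±m)!: 1!*3!*3!*1!*1!*1! = 36
prefactor² = (2J+1)*Δ*N² = 9/10
  k=2: +1/(2!*1!*1!*1!*0!*0!) = 1/2
  k=3: −1/(3!*0!*0!*0!*1!*1!) = -1/6
Σ = 1/3  ⇒  CG² = 9/10*(1/3)² = 1/10
CG = +√(1/10) = +0.316228

Clebsch–Gordan coefficient, +√(1/10) ≈ +0.316228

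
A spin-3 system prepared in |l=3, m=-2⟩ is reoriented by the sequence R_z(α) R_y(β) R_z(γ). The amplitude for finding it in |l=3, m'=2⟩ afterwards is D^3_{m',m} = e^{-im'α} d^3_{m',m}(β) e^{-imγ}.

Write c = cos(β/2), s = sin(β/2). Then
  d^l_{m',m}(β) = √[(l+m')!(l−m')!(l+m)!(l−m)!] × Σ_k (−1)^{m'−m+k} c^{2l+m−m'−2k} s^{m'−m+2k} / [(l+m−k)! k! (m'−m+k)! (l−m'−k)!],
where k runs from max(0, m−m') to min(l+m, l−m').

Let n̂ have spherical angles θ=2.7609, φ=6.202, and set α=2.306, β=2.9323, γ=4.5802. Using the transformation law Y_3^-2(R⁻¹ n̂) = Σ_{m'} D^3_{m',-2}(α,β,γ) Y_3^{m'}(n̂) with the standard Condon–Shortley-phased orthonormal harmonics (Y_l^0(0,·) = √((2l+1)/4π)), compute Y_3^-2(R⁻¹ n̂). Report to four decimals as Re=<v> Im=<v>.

Re=-0.1747 Im=-0.1628

Need the full column D^3_{m',-2} for m'=−3..3 at α=2.3060, β=2.9323, γ=4.5802.
cos(β/2)=0.104455, sin(β/2)=0.994530
d^3_{-3,-2}: single k=1 term ⇒ +0.000030;  D = -0.000028-0.000011i
d^3_{-2,-2}: k∈[0..1] ⇒ +0.000001 -0.000589 = -0.000587;  D = -0.000210-0.000549i
d^3_{-1,-2}: k∈[0..1] ⇒ -0.000039 +0.007090 = +0.007051;  D = +0.003199-0.006284i
d^3_{0,-2}: k∈[0..1] ⇒ +0.000645 -0.058465 = -0.057820;  D = +0.055811-0.015109i
d^3_{1,-2}: k∈[0..1] ⇒ -0.007090 +0.321381 = +0.314290;  D = +0.264395+0.169922i
d^3_{2,-2}: k∈[0..1] ⇒ +0.053371 -0.967623 = -0.914252;  D = +0.149256+0.901987i
d^3_{3,-2}: single k=0 term ⇒ -0.248940;  D = +0.154901-0.194877i
Y_3^{m'}(θ=2.7609,φ=6.202) and Σ D·Y over m':
  (-0.0000-0.0000i)·(+0.0208+0.0052i)  (-0.0002-0.0005i)·(-0.1293-0.0212i)  (+0.0032-0.0063i)·(+0.3961+0.0322i)  (+0.0558-0.0151i)·(-0.4538+0.0000i)  (+0.2644+0.1699i)·(-0.3961+0.0322i)  (+0.1493+0.9020i)·(-0.1293+0.0212i)  (+0.1549-0.1949i)·(-0.0208+0.0052i)
Y_3^-2(R⁻¹ n̂) = -0.174657-0.162837i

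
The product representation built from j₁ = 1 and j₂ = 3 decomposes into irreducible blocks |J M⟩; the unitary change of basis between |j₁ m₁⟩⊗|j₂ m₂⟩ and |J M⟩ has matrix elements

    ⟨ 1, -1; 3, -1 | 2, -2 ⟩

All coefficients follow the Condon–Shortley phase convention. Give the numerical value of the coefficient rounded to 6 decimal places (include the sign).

√[5·2!0!4!/7! · 0!2!2!4!0!4!] = √(768/7)
  +(−1)^2/∏(2,0,0,0,0,4)! = 1/48  (running 1/48)
⟨..|..⟩ = √(768/7)·(1/48) = +0.218218

+√(1/21) = +0.218218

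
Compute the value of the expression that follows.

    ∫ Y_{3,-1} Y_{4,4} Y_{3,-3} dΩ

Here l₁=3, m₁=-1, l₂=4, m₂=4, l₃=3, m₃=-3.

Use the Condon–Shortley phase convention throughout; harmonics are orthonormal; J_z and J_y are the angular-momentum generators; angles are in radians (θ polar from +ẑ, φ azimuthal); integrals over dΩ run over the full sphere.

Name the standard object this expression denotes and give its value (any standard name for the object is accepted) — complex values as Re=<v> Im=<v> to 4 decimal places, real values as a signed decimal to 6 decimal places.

This is a Gaunt coefficient — the integral of a triple product of spherical harmonics over the sphere.
Checks pass: Σm=0; 10 even; l₃=3∈[1,7].
(2·3+1)(2·4+1)(2·3+1) = 441
Δ: 4! 2! 4! / 11! → 1/34650
sum: t=1:−1/72 t=2:+1/16 t=3:−1/72 = 5/144
3j²(3 4 3; 0 0 0) = Δ·Π!·Σ² = 2/77  (sign -1)
sum: t=4:+1/1152 = 1/1152
3j²(3 4 3; -1 4 -3) = Δ·Π!·Σ² = 1/33  (sign +1)
combine: 4πI² = 441·2/77·1/33 = 42/121
take √, sign -1: I = -0.16619847

Gaunt coefficient, -0.166198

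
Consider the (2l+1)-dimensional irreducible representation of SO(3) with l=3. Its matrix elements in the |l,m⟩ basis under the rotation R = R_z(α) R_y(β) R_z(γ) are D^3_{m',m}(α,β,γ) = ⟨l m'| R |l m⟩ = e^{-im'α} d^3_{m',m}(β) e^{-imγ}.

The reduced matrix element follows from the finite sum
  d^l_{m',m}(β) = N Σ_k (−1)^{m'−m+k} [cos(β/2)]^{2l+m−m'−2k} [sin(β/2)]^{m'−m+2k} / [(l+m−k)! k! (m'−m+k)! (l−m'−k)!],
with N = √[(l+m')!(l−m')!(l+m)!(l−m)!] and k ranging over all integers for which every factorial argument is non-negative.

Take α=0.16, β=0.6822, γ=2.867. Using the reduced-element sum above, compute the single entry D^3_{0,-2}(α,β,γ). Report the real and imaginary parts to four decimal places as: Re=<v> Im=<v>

First d^3_{0,-2}(β=0.6822), then the phase factors e^{-i(0)α} and e^{-i(-2)γ}:
Half-angle: c=0.942387, s=0.334524. N=√(6·6·1·120)=65.726707
Admissible k: 0..1 (factorial args all ≥0)
  k=0: (−1)^2·65.7267/(12)·0.9424^4·0.3345^2 = +0.483429
  k=1: (−1)^3·65.7267/(12)·0.9424^2·0.3345^4 = -0.060916
d^3_{0,-2}(0.6822) = +0.483429 -0.060916 = +0.422513
Phases: e^{-i·(0)·0.1600}=+1.000000+0.000000i, e^{-i·(-2)·2.8670}=+0.852950-0.521993i ⇒ D=+0.360383-0.220549i

Re=0.3604 Im=-0.2205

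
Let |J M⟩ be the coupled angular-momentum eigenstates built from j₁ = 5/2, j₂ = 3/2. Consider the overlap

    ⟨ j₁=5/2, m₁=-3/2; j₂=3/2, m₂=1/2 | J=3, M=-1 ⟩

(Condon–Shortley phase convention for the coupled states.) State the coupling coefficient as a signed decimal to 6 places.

−√(49/120) ≈ -0.639010

triangle: 1!*4!*2!/8! = 48/40320
(j±m)!: 1!*4!*2!*1!*2!*4! = 2304
prefactor² = (2J+1)*Δ*N² = 96/5
  k=0: +1/(0!*1!*4!*2!*0!*0!) = 1/48
  k=1: −1/(1!*0!*3!*1!*1!*1!) = -1/6
Σ = -7/48  ⇒  CG² = 96/5*(-7/48)² = 49/120
CG = −√(49/120) = -0.639010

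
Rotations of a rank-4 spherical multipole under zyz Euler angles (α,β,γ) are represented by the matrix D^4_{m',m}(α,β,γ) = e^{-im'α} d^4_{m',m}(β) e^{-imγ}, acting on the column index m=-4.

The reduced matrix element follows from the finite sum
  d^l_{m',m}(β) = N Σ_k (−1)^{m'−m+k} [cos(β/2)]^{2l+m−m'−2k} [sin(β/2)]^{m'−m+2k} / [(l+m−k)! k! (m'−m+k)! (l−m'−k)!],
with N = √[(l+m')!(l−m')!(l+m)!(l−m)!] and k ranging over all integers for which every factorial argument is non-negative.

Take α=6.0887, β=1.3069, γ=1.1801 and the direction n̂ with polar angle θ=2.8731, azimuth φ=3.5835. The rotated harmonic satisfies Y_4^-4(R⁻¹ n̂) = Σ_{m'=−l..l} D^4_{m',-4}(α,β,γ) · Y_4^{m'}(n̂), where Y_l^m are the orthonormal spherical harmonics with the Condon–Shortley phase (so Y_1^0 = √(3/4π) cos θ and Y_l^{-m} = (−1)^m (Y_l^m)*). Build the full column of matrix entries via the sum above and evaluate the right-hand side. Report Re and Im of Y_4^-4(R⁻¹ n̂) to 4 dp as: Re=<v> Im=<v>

Re=0.1826 Im=-0.2078

Need the full column D^4_{m',-4} for m'=−4..4 at α=6.0887, β=1.3069, γ=1.1801.
cos(β/2)=0.793991, sin(β/2)=0.607929
d^4_{-4,-4}: single k=0 term ⇒ +0.157952;  D = -0.109948-0.113403i
d^4_{-3,-4}: single k=0 term ⇒ -0.342064;  D = +0.186154+0.286975i
d^4_{-2,-4}: single k=0 term ⇒ +0.489981;  D = -0.182181-0.454853i
d^4_{-1,-4}: single k=0 term ⇒ -0.530556;  D = +0.098363+0.521359i
d^4_{0,-4}: single k=0 term ⇒ +0.454176;  D = +0.003638-0.454161i
d^4_{1,-4}: single k=0 term ⇒ -0.311033;  D = -0.062553+0.304678i
d^4_{2,-4}: single k=0 term ⇒ +0.168395;  D = +0.065108-0.155299i
d^4_{3,-4}: single k=0 term ⇒ -0.068918;  D = -0.038427+0.057210i
d^4_{4,-4}: single k=0 term ⇒ +0.018656;  D = +0.013199-0.013185i
Y_4^{m'}(θ=2.8731,φ=3.5835) and Σ D·Y over m':
  (-0.1099-0.1134i)·(-0.0004-0.0021i)  (+0.1862+0.2870i)·(+0.0055-0.0219i)  (-0.1822-0.4549i)·(+0.0822-0.1002i)  (+0.0984+0.5214i)·(+0.3836-0.1815i)  (+0.0036-0.4542i)·(+0.5668+0.0000i)  (-0.0626+0.3047i)·(-0.3836-0.1815i)  (+0.0651-0.1553i)·(+0.0822+0.1002i)  (-0.0384+0.0572i)·(-0.0055-0.0219i)  (+0.0132-0.0132i)·(-0.0004+0.0021i)
Y_4^-4(R⁻¹ n̂) = +0.182646-0.207847i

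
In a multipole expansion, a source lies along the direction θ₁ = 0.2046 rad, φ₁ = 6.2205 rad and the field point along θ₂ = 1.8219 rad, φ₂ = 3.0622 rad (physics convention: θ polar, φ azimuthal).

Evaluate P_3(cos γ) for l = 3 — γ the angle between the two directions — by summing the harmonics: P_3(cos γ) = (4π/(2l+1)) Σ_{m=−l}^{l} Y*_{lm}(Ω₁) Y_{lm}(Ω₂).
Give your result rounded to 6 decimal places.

Expand P_3 via completeness: Σ_{m} conj(Y_{3,m}) at Ω₁ times Y_{3,m} at Ω₂ —
  term(m=-3) = (-0.001325, -0.000066)   from Y*(Ω₁)=(0.003438, -0.000654), Y(Ω₂)=(-0.368483, -0.089463)
  term(m=-2) = (-0.009836, -0.000329)   from Y*(Ω₁)=(0.040984, -0.005165), Y(Ω₂)=(-0.235261, -0.037673)
  term(m=-1) = (0.053899, 0.000901)   from Y*(Ω₁)=(0.248607, -0.015604), Y(Ω₂)=(0.215728, 0.017163)
  term(m=+0) = (0.163547, 0.000000)   from Y*(Ω₁)=(0.655368, -0.000000), Y(Ω₂)=(0.249549, 0.000000)
  term(m=+1) = (0.053899, -0.000901)   from Y*(Ω₁)=(-0.248607, -0.015604), Y(Ω₂)=(-0.215728, 0.017163)
  term(m=+2) = (-0.009836, 0.000329)   from Y*(Ω₁)=(0.040984, 0.005165), Y(Ω₂)=(-0.235261, 0.037673)
  term(m=+3) = (-0.001325, 0.000066)   from Y*(Ω₁)=(-0.003438, -0.000654), Y(Ω₂)=(0.368483, -0.089463)
Accumulated sum (0.249022, 0.000000); after 4π/(2l+1) scaling, (0.447043, 0.000000) ⇒ P_3 = 0.447043

0.447043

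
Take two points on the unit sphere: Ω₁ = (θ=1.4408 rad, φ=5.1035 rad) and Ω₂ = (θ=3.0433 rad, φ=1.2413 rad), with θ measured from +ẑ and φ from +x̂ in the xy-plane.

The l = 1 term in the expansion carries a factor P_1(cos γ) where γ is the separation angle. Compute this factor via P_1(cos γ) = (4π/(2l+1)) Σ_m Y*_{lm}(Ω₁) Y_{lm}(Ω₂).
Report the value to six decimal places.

-0.202121

Term-by-term m-sum for l=1 (normalisation 4π/3 = 4.188790):
  [-1]  conj(Y_{1,-1})(Ω₁) = +0.130597-0.316710i ; Y_{1,-1}(Ω₂) = +0.010970-0.032081i ; Δ = -0.008728-0.007664i
  [+0]  conj(Y_{1,0})(Ω₁) = +0.063338-0.000000i ; Y_{1,0}(Ω₂) = -0.486244+0.000000i ; Δ = -0.030798+0.000000i
  [+1]  conj(Y_{1,1})(Ω₁) = -0.130597-0.316710i ; Y_{1,1}(Ω₂) = -0.010970-0.032081i ; Δ = -0.008728+0.007664i
Total Σ_m = -0.048253+0.000000i. Multiply by 4.188790: -0.202121+0.000000i. P_1(cos γ) = -0.202121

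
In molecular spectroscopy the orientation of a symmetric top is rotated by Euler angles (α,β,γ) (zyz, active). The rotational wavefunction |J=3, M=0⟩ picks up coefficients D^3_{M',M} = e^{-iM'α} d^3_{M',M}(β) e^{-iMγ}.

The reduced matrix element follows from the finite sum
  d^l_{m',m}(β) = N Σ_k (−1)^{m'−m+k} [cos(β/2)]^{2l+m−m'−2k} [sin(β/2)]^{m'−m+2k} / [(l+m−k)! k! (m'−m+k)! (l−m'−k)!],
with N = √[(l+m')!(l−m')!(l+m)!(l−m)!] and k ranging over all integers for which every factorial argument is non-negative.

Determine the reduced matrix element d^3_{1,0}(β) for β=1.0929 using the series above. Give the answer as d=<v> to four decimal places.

d^3_{1,0}(β=1.0929) via the finite sum:
c=cos(1.092900/2)=0.854375, s=sin(1.092900/2)=0.519657; N=√[24·2·6·6]=41.569219
k: max(0,(0)−(1))=0 … min(3+(0),3−(1))=2
  k=0: (−1)^1·41.5692/(12)·0.8544^5·0.5197^1 = -0.819501
  k=1: (−1)^2·41.5692/(4)·0.8544^3·0.5197^3 = +0.909512
  k=2: (−1)^3·41.5692/(12)·0.8544^1·0.5197^5 = -0.112157
d^3_{1,0}(1.0929) = -0.819501 +0.909512 -0.112157 = -0.022146

d=-0.0221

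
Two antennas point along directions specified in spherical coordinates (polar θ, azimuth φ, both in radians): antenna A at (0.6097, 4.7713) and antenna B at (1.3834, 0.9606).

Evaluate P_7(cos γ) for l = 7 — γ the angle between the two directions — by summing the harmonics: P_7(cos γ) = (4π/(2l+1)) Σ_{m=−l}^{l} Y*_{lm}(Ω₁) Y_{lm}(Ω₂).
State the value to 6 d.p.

Expand P_7 via completeness: Σ_{m} conj(Y_{7,m}) at Ω₁ times Y_{7,m} at Ω₂ —
  m=-7: (-0.004046+0.009248i) × (+0.399605-0.188622i) = +0.000128+0.004459i  (running Σ = +0.000128+0.004459i)
  m=-6: (-0.050732-0.018718i) × (+0.272140+0.155667i) = -0.010892-0.012991i  (running Σ = -0.010765-0.008532i)
  m=-5: (+0.050744-0.167261i) × (-0.016681-0.183591i) = -0.031554-0.006526i  (running Σ = -0.042319-0.015058i)
  m=-4: (+0.360863+0.086645i) × (+0.248174-0.209377i) = +0.107698-0.054053i  (running Σ = +0.065379-0.069112i)
  m=-3: (-0.084867+0.475186i) × (-0.089389-0.023760i) = +0.018876-0.040460i  (running Σ = +0.084256-0.109572i)
  m=-2: (-0.236614-0.028008i) × (-0.109669-0.300063i) = +0.017545+0.074071i  (running Σ = +0.101801-0.035501i)
  m=-1: (-0.016415+0.278315i) × (-0.032104+0.045915i) = -0.012252-0.009689i  (running Σ = +0.089549-0.045190i)
  m=0: (-0.340651-0.000000i) × (-0.316558+0.000000i) = +0.107836+0.000000i  (running Σ = +0.197385-0.045190i)
  m=1: (+0.016415+0.278315i) × (+0.032104+0.045915i) = -0.012252+0.009689i  (running Σ = +0.185133-0.035501i)
  m=2: (-0.236614+0.028008i) × (-0.109669+0.300063i) = +0.017545-0.074071i  (running Σ = +0.202678-0.109572i)
  m=3: (+0.084867+0.475186i) × (+0.089389-0.023760i) = +0.018876+0.040460i  (running Σ = +0.221554-0.069112i)
  m=4: (+0.360863-0.086645i) × (+0.248174+0.209377i) = +0.107698+0.054053i  (running Σ = +0.329252-0.015058i)
  m=5: (-0.050744-0.167261i) × (+0.016681-0.183591i) = -0.031554+0.006526i  (running Σ = +0.297698-0.008532i)
  m=6: (-0.050732+0.018718i) × (+0.272140-0.155667i) = -0.010892+0.012991i  (running Σ = +0.286806+0.004459i)
  m=7: (+0.004046+0.009248i) × (-0.399605-0.188622i) = +0.000128-0.004459i  (running Σ = +0.286934+0.000000i)
Total Σ_m = +0.286934+0.000000i. Multiply by 0.837758: +0.240381+0.000000i. P_7(cos γ) = 0.240381

0.240381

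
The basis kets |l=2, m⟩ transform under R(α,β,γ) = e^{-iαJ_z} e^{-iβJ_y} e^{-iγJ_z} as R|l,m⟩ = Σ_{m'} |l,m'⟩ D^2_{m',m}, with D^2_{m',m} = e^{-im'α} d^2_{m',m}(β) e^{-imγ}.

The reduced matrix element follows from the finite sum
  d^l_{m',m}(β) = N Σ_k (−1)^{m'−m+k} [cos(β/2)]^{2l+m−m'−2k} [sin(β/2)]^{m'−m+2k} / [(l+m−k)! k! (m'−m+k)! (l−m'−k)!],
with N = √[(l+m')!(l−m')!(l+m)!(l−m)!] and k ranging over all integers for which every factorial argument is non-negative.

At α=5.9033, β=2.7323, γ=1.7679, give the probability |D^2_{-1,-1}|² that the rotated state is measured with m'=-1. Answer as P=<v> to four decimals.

P=0.0137

First d^2_{-1,-1}(β=2.7323), then the phase factors e^{-i(-1)α} and e^{-i(-1)γ}:
Half-angle: c=0.203221, s=0.979133. N=√(1·6·1·6)=6.000000
The bounds max(0,m−m')=0 and min(l+m,l−m')=1 give 2 terms
  k=0: (−1)^0·6.0000/(6)·0.2032^4·0.9791^0 = +0.001706
  k=1: (−1)^1·6.0000/(2)·0.2032^2·0.9791^2 = -0.118779
d^2_{-1,-1}(2.7323) = +0.001706 -0.118779 = -0.117074
|D^2_{-1,-1}|² = |d^2_{-1,-1}(β)|² = (-0.117074)² = 0.013706 (the z-rotation phases have unit modulus)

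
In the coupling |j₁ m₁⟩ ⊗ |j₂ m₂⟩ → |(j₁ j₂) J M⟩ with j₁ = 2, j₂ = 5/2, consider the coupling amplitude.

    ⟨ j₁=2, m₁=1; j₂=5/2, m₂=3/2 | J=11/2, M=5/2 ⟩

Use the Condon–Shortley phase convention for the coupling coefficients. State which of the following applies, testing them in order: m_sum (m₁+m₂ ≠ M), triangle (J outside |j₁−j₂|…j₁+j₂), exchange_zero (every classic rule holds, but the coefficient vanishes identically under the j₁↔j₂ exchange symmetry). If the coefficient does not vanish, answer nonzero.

m-sum: m₁+m₂ = 1+3/2 = 5/2, M = 5/2  ✓
triangle: need |j₁−j₂| ≤ J ≤ j₁+j₂, i.e. J ∈ [1/2, 9/2]; J = 11/2 is outside ✗ ⇒ coefficient is 0

triangle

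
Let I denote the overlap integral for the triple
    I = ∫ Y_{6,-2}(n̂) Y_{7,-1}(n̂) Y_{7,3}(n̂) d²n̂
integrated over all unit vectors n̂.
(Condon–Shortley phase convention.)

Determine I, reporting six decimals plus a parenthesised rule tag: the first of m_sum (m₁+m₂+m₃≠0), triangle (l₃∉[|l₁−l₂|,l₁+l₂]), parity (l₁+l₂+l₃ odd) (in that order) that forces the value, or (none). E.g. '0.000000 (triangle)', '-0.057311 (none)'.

m-sum 0 ✓  L=20 even ✓  1≤7≤13 ✓
Π(2lᵢ+1) = 13×15×15 = 2925
triangle coeff Δ(6,7,7) = 1/2444321880
Σ_t [0,6]: t=0:+1/2612736000 t=1:−1/20736000 t=2:+1/1658880 t=3:−1/746496 t=4:+1/1658880 t=5:−1/20736000 t=6:+1/2612736000 = -1/4354560
(3j)²=1000/138567 [(6 7 7; 0 0 0)], sign=+1
Σ_t [2,6]: t=2:+1/19906560 t=3:−1/3110400 t=4:+1/3317760 t=5:−1/21772800 t=6:+1/1393459200 = -1/66355200
(3j)²=21/92378 [(6 7 7; -2 -1 3)], sign=-1
⇒ 4πI² = 787500/164109517
I = (-1)√(787500/164109517/(4π)) = -0.01954130
No selection rule forces the value: the integral is nonzero (none).

-0.019541 (none)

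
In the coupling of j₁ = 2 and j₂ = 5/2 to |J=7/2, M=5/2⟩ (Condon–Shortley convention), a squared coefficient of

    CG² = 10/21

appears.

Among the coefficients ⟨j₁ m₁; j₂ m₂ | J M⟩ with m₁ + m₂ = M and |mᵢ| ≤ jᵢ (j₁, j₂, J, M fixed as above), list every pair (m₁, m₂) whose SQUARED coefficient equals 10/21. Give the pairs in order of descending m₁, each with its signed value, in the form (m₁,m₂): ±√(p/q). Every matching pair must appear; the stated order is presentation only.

(0,5/2): −√(10/21)

Admissible pairs with m₁+m₂ = M = 5/2: (0,5/2), (1,3/2), (2,1/2)
  (m₁,m₂)=(2,1/2): CG² = 32/63, CG = +√(32/63)
  (m₁,m₂)=(1,3/2): CG² = 1/63, CG = −√(1/63)
  (m₁,m₂)=(0,5/2): CG² = 10/21, CG = −√(10/21)   ← matches the target
Pairs with CG² = 10/21: (0,5/2): −√(10/21)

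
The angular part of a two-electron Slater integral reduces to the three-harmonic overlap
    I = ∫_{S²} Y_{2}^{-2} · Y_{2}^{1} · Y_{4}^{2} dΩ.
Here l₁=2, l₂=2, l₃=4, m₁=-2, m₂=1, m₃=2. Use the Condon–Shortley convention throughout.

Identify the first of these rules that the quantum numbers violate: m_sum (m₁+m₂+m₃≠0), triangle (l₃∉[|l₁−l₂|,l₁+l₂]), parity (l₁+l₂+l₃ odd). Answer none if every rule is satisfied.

Σmᵢ = 1  ✗
l₃∈[|l₁−l₂|,l₁+l₂]=[0,4], have l₃=4
Σlᵢ = 8 ⇒ even

m_sum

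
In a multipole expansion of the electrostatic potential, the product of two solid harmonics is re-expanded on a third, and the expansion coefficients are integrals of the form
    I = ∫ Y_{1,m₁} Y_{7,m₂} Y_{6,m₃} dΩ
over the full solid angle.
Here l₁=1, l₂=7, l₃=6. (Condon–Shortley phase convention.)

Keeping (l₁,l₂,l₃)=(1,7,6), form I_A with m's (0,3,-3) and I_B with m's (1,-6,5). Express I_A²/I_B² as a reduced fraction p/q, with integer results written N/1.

20/39

l's match ⇒ only the (l;m) 3-j factors differ between A and B.
A: triangle coeff Δ(1,7,6) = 1/1365; Σ_t [1,1]: t=1:−1/2177280 = -1/2177280; (3j)²=8/273 [(1 7 6; 0 3 -3)], sign=+1
B: triangle coeff Δ(1,7,6) = 1/1365; Σ_t [0,0]: t=0:+1/79833600 = 1/79833600; (3j)²=2/35 [(1 7 6; 1 -6 5)], sign=-1
I_A²/I_B² = (8/273)/(2/35) = 20/39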